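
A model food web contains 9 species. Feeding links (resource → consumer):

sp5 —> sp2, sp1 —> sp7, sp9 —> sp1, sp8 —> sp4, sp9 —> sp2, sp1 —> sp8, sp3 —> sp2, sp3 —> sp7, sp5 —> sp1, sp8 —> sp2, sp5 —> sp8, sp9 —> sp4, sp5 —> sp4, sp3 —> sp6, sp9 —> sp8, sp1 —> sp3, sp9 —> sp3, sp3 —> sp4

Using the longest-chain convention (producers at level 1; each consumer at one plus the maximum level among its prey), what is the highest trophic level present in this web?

4

Producers (level 1): sp9, sp5.
sp9 → sp1 → sp8 → sp4 gives sp4 level 4.
No species has a prey at level 4, so no species reaches level 5.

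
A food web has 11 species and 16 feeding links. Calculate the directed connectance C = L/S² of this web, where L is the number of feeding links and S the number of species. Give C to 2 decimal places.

The web has S = 11 species and L = 16 feeding links.
C = L / S² = 16 / 121 = 0.1322 ≈ 0.13.

C = 0.13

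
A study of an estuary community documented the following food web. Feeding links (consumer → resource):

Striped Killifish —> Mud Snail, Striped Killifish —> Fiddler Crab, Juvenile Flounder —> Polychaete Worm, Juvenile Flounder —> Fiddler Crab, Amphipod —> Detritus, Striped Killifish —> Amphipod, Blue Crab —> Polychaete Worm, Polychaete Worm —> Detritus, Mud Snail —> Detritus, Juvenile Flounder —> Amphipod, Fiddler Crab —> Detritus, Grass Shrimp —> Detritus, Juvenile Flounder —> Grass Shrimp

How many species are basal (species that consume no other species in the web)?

Basal species (no prey listed): Detritus.
Count: 1.

1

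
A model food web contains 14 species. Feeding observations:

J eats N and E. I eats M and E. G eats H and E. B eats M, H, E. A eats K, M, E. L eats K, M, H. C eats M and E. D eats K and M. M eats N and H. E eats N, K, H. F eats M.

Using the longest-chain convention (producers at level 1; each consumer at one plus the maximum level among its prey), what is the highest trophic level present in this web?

Producers (level 1): K, N, H.
K → E → B gives B level 3.
No species has a prey at level 3, so no species reaches level 4.

3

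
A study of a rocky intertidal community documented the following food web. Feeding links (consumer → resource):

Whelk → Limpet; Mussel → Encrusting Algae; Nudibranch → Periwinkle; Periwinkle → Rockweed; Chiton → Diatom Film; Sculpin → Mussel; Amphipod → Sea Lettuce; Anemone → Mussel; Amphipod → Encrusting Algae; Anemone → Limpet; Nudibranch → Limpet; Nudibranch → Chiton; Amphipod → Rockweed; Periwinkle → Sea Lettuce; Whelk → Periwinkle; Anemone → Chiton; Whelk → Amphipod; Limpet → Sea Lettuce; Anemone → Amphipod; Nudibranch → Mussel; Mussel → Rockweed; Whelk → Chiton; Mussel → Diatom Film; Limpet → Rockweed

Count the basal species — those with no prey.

4

Basal species (no prey listed): Diatom Film, Sea Lettuce, Encrusting Algae, Rockweed.
Count: 4.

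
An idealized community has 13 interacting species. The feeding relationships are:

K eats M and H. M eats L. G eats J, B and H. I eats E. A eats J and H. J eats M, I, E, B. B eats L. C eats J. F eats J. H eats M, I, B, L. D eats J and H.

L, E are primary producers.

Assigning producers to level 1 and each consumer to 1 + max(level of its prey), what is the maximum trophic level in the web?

4

Producers (level 1): L, E.
L → M → H → K gives K level 4.
No species has a prey at level 4, so no species reaches level 5.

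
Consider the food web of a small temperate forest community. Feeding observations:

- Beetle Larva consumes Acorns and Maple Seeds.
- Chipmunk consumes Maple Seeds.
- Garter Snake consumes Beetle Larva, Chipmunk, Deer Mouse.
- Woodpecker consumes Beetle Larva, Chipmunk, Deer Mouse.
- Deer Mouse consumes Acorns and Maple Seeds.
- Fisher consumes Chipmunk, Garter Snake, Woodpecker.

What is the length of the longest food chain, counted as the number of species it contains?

4 species

One longest chain: Maple Seeds → Beetle Larva → Woodpecker → Fisher.
It has 4 species and 3 links.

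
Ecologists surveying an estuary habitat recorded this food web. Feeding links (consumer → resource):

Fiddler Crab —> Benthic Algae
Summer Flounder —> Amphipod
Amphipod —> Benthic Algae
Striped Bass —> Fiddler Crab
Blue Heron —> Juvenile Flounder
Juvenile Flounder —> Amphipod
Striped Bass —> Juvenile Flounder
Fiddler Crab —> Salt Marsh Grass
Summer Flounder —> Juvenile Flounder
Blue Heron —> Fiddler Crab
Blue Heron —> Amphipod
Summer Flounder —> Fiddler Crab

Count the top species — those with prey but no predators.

3

Top species (has prey, but nothing eats it): Blue Heron, Striped Bass, Summer Flounder.
Count: 3.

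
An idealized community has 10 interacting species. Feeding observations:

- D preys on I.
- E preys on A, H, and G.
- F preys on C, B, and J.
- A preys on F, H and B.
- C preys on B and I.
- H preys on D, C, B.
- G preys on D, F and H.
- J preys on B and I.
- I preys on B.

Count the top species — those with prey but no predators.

1

Top species (has prey, but nothing eats it): E.
Count: 1.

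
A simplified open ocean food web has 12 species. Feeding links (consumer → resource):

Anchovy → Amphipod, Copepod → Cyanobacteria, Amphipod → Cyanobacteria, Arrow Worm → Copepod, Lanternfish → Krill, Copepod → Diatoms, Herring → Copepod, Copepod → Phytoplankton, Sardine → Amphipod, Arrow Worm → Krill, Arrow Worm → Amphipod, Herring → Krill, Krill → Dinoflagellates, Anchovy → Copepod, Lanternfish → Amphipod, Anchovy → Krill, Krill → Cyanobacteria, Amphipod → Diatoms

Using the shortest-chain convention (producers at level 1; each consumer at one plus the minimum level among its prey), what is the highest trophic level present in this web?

Producers (level 1): Dinoflagellates, Phytoplankton, Cyanobacteria, Diatoms.
Following each consumer down to its lowest-level prey: Cyanobacteria → Amphipod → Sardine (levels 1 through 3).
All prey of Sardine (Amphipod 2) are at level 2 or above, so Sardine is at level 1 + 2 = 3.
Every consumer has at least one prey at level 2 or below, so none exceeds level 3.

3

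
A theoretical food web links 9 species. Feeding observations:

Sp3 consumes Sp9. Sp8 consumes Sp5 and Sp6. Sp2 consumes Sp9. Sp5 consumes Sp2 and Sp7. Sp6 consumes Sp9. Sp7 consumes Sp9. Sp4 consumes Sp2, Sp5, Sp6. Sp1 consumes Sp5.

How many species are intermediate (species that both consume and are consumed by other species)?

4

Intermediate species (has both prey and predators): Sp7, Sp6, Sp2, Sp5.
Count: 4.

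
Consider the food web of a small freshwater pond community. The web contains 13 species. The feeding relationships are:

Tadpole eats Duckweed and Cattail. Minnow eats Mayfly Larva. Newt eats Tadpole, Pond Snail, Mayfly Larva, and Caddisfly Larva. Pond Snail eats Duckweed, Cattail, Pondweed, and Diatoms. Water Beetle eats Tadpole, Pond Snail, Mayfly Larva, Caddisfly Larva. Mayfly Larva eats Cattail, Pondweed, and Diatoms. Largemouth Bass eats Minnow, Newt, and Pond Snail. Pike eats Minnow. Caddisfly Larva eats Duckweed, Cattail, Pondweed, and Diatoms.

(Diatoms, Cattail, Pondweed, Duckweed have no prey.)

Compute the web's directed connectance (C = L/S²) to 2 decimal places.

C = 0.15

The web has S = 13 species and L = 26 feeding links.
C = L / S² = 26 / 169 = 0.1538 ≈ 0.15.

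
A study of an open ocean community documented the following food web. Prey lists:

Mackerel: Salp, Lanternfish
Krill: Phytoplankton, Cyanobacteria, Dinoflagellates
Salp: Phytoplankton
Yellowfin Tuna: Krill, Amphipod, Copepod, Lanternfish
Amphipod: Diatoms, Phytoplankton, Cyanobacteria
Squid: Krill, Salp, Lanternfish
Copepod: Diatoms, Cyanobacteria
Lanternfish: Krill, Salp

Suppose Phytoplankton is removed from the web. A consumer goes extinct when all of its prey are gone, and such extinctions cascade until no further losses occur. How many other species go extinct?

1

Remove Phytoplankton.
Round 1: Salp (all prey gone) → extinct.
No further losses. Total secondary extinctions: 1.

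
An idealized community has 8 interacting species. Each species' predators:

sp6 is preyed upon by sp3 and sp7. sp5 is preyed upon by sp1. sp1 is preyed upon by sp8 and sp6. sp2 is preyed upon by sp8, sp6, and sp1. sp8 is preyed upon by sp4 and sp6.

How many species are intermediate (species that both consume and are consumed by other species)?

3

Intermediate species (has both prey and predators): sp1, sp8, sp6.
Count: 3.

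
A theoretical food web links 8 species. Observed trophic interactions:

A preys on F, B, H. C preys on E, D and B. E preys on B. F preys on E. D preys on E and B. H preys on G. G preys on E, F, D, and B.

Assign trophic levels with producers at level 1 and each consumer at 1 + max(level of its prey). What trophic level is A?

B is a producer → level 1.
E eats B → level 2.
D eats E (level 2); other prey at levels: B 1 → level 3.
G eats D (level 3); other prey at levels: B 1, E 2, F 3 → level 4.
H eats G → level 5.
A eats H (level 5); other prey at levels: B 1, F 3 → level 6.

Trophic level 6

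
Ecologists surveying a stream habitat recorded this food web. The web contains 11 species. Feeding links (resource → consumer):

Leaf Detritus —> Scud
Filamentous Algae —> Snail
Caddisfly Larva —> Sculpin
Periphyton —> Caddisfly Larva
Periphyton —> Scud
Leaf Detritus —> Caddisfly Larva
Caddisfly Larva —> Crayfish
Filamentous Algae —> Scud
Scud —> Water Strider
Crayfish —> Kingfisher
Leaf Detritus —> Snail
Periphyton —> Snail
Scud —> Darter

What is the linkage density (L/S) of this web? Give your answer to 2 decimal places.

L/S = 1.18

There are L = 13 links among S = 11 species.
L/S = 13/11 = 1.1818 ≈ 1.18.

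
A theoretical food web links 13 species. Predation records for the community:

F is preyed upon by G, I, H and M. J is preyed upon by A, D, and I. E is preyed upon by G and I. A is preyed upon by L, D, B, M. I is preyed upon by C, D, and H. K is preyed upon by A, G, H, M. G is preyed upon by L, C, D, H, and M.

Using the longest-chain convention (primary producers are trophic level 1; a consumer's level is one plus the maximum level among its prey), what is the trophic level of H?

Trophic level 3

F is a producer → level 1.
I eats F (level 1); other prey at levels: J 1, E 1 → level 2.
H eats I (level 2); other prey at levels: F 1, K 1, G 2 → level 3.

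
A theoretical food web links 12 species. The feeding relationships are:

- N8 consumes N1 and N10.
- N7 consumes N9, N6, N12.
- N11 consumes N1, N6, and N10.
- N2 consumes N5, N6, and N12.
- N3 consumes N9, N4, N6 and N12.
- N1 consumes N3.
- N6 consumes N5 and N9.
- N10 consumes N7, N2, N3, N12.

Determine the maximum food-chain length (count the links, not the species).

4 links

One longest chain: N9 → N6 → N3 → N1 → N8.
It has 5 species and 4 links.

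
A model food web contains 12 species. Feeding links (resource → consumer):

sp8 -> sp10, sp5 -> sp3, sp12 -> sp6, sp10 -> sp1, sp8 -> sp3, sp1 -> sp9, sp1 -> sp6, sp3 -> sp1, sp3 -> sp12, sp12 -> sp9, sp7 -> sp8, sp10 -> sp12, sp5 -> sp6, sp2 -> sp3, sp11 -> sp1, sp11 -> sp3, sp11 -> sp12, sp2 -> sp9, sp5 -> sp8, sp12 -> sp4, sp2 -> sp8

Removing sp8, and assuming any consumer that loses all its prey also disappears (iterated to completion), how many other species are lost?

1

Remove sp8.
Round 1: sp10 (all prey gone) → extinct.
No further losses. Total secondary extinctions: 1.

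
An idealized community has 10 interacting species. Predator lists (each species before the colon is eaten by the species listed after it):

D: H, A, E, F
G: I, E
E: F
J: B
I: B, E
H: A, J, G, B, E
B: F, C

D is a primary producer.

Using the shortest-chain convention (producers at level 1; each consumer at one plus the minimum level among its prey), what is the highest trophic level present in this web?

4

Producers (level 1): D.
Following each consumer down to its lowest-level prey: D → H → G → I (levels 1 through 4).
All prey of I (G 3) are at level 3 or above, so I is at level 1 + 3 = 4.
Every consumer has at least one prey at level 3 or below, so none exceeds level 4.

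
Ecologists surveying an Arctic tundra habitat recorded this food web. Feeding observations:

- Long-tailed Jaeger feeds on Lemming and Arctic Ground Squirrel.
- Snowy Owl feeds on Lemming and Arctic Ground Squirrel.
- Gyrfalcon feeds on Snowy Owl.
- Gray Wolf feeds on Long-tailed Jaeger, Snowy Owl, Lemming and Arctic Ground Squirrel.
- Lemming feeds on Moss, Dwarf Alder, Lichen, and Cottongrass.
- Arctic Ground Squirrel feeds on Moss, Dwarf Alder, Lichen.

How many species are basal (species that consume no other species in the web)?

Basal species (no prey listed): Lichen, Dwarf Alder, Cottongrass, Moss.
Count: 4.

4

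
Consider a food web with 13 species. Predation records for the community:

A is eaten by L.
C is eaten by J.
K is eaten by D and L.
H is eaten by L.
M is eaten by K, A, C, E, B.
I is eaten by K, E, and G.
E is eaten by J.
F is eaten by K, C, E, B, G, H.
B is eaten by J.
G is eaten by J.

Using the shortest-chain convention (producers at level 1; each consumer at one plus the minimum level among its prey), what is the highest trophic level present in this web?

3

Producers (level 1): M, F, I.
Following each consumer down to its lowest-level prey: M → K → L (levels 1 through 3).
All prey of L (K 2, H 2, A 2) are at level 2 or above, so L is at level 1 + 2 = 3.
Every consumer has at least one prey at level 2 or below, so none exceeds level 3.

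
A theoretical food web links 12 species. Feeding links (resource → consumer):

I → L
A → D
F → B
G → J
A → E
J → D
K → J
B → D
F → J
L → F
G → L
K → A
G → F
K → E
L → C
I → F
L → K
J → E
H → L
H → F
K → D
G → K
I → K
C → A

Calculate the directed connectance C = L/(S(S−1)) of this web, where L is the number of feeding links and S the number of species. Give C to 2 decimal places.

The web has S = 12 species and L = 24 feeding links.
C = L / (S(S−1)) = 24 / 132 = 0.1818 ≈ 0.18.

C = 0.18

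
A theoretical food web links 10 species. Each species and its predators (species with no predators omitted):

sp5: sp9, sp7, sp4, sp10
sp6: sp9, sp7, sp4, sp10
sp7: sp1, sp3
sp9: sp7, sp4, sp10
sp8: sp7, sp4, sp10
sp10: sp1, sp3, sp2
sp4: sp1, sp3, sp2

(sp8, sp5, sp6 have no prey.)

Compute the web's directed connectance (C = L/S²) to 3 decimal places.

C = 0.220

The web has S = 10 species and L = 22 feeding links.
C = L / S² = 22 / 100 = 0.2200 ≈ 0.220.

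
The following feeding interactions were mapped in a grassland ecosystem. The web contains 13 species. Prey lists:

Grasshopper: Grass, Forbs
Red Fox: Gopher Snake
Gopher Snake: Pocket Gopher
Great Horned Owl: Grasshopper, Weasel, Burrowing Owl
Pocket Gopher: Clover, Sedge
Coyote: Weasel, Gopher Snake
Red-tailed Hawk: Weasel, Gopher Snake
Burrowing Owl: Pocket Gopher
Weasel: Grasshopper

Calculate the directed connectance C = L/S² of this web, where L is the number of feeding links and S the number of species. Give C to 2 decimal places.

C = 0.09

The web has S = 13 species and L = 15 feeding links.
C = L / S² = 15 / 169 = 0.0888 ≈ 0.09.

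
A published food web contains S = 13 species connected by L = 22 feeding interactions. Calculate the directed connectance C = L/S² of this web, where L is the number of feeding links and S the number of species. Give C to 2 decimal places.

C = 0.13

The web has S = 13 species and L = 22 feeding links.
C = L / S² = 22 / 169 = 0.1302 ≈ 0.13.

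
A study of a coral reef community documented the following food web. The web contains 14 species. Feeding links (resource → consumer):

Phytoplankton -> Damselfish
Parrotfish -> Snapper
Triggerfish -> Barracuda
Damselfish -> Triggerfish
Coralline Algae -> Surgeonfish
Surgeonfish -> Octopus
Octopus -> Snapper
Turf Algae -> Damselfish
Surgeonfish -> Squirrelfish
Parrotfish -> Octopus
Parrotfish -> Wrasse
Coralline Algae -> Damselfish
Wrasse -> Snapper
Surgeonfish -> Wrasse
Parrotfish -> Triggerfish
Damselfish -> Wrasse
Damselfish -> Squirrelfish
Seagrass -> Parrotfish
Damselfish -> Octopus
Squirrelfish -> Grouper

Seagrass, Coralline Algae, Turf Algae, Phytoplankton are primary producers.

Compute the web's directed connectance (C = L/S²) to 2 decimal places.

C = 0.10

The web has S = 14 species and L = 20 feeding links.
C = L / S² = 20 / 196 = 0.1020 ≈ 0.10.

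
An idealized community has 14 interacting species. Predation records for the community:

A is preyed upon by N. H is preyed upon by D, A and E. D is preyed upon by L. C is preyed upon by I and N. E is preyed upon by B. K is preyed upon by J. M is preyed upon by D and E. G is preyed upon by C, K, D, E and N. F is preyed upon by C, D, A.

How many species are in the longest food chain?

One longest chain: H → A → N.
It has 3 species and 2 links.

3 species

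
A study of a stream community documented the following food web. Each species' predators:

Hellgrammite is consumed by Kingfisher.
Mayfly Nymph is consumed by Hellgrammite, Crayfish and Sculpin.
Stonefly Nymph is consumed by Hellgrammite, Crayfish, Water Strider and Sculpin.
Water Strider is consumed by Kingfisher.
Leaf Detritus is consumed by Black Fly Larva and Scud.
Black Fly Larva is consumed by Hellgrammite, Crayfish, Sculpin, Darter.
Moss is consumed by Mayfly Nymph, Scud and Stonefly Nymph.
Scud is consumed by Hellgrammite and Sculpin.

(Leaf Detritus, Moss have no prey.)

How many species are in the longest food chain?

4 species

One longest chain: Moss → Stonefly Nymph → Water Strider → Kingfisher.
It has 4 species and 3 links.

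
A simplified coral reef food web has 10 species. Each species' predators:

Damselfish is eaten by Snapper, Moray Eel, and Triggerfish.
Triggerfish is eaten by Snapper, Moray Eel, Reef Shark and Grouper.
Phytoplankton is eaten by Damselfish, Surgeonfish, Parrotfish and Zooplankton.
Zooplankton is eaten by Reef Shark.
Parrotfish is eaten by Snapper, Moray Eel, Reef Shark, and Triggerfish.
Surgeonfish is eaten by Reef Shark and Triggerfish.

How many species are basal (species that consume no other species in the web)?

1

Basal species (no prey listed): Phytoplankton.
Count: 1.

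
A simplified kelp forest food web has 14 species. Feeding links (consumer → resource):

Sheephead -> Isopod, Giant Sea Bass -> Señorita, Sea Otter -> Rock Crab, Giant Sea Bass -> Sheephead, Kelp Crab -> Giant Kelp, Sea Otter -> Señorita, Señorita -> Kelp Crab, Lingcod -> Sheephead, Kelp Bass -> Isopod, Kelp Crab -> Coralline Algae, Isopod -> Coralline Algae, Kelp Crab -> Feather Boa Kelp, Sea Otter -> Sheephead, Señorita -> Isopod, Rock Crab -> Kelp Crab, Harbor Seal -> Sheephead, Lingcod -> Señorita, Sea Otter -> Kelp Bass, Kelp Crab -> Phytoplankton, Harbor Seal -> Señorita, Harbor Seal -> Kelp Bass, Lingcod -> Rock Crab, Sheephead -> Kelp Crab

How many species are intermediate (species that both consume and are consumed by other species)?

Intermediate species (has both prey and predators): Isopod, Kelp Crab, Señorita, Kelp Bass, Rock Crab, Sheephead.
Count: 6.

6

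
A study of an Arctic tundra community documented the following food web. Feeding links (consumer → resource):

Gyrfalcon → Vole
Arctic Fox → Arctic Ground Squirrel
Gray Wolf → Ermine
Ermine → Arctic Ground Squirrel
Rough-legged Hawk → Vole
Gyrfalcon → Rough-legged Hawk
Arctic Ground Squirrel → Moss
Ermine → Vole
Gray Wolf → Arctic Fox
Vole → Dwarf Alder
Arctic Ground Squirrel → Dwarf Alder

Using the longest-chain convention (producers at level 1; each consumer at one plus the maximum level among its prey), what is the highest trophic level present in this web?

Producers (level 1): Moss, Dwarf Alder.
Moss → Arctic Ground Squirrel → Ermine → Gray Wolf gives Gray Wolf level 4.
No species has a prey at level 4, so no species reaches level 5.

4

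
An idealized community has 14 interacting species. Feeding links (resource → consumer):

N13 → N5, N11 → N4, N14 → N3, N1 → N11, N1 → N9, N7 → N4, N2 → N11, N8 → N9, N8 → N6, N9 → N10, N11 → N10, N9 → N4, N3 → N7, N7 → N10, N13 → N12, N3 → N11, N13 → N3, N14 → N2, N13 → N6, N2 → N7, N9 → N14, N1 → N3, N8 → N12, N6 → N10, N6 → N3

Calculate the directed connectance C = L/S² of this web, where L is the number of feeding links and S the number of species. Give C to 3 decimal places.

C = 0.128

The web has S = 14 species and L = 25 feeding links.
C = L / S² = 25 / 196 = 0.1276 ≈ 0.128.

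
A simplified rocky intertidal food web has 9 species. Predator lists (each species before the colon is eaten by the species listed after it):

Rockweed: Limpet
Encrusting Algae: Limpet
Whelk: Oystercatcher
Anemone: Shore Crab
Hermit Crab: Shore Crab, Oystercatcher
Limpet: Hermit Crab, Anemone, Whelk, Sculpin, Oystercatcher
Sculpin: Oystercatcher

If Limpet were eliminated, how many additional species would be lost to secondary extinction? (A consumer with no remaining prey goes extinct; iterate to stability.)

Remove Limpet.
Round 1: Hermit Crab (all prey gone), Anemone (all prey gone), Whelk (all prey gone), Sculpin (all prey gone) → extinct.
Round 2: Shore Crab (all prey gone), Oystercatcher (all prey gone) → extinct.
No further losses. Total secondary extinctions: 6.

6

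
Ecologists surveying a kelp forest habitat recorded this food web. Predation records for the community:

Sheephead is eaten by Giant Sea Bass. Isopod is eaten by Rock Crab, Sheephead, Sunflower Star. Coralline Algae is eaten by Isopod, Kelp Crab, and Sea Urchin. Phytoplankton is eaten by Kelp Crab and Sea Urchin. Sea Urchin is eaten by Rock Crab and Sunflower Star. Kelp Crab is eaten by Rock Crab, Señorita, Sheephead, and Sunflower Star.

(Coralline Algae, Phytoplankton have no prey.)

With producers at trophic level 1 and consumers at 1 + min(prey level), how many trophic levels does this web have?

Producers (level 1): Coralline Algae, Phytoplankton.
Following each consumer down to its lowest-level prey: Coralline Algae → Isopod → Sheephead → Giant Sea Bass (levels 1 through 4).
All prey of Giant Sea Bass (Sheephead 3) are at level 3 or above, so Giant Sea Bass is at level 1 + 3 = 4.
Every consumer has at least one prey at level 3 or below, so none exceeds level 4.

4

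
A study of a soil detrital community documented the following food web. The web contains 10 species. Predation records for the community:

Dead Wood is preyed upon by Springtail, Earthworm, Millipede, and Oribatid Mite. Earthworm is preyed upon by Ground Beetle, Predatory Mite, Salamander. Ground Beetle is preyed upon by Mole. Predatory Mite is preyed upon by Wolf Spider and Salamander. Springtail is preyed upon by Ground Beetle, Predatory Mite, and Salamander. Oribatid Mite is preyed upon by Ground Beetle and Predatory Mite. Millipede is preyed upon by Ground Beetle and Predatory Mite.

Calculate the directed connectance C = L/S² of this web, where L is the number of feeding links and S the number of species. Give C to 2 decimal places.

C = 0.17

The web has S = 10 species and L = 17 feeding links.
C = L / S² = 17 / 100 = 0.1700 ≈ 0.17.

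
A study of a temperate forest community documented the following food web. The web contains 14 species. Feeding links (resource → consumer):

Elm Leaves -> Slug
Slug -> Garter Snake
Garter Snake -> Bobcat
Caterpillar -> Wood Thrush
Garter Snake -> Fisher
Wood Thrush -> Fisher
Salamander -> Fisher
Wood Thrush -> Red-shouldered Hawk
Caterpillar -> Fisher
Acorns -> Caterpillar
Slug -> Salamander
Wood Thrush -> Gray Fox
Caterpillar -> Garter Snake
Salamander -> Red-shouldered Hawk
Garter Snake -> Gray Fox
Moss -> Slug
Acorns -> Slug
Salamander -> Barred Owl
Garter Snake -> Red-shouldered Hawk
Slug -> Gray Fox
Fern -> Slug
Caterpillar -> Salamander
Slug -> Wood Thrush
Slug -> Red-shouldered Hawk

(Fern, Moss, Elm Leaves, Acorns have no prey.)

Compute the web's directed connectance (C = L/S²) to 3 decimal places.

C = 0.122

The web has S = 14 species and L = 24 feeding links.
C = L / S² = 24 / 196 = 0.1224 ≈ 0.122.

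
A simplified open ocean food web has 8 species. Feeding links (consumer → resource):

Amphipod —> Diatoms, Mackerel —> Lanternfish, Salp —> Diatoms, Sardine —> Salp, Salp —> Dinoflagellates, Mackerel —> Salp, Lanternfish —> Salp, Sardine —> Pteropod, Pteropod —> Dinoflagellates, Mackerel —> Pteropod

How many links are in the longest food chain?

3 links

One longest chain: Dinoflagellates → Salp → Lanternfish → Mackerel.
It has 4 species and 3 links.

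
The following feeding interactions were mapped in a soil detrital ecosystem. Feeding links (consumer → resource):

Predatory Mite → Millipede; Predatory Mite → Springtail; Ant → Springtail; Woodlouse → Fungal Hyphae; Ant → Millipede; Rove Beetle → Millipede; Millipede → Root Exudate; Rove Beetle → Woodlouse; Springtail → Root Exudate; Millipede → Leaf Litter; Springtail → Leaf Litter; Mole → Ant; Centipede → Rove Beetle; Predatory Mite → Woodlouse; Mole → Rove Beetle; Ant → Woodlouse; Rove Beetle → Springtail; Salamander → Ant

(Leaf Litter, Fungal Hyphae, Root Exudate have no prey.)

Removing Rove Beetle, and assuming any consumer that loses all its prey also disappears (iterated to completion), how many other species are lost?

Remove Rove Beetle.
Round 1: Centipede (all prey gone) → extinct.
No further losses. Total secondary extinctions: 1.

1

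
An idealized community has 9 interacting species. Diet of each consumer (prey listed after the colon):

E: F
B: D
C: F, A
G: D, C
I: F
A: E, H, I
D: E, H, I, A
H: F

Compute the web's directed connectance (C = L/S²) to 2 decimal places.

C = 0.19

The web has S = 9 species and L = 15 feeding links.
C = L / S² = 15 / 81 = 0.1852 ≈ 0.19.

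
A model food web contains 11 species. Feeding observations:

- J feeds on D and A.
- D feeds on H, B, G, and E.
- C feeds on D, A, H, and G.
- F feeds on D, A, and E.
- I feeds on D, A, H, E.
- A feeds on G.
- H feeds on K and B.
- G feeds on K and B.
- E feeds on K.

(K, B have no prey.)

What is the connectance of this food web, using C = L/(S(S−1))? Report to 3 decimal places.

The web has S = 11 species and L = 23 feeding links.
C = L / (S(S−1)) = 23 / 110 = 0.2091 ≈ 0.209.

C = 0.209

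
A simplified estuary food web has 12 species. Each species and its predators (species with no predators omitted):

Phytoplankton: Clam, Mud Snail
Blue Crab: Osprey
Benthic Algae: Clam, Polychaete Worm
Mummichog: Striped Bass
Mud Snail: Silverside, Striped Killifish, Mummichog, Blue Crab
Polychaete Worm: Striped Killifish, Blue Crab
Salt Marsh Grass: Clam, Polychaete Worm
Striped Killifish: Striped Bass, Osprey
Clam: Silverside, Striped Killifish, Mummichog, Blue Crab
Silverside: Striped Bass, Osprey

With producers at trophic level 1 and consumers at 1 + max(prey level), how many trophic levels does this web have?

Producers (level 1): Phytoplankton, Benthic Algae, Salt Marsh Grass.
Phytoplankton → Clam → Mummichog → Striped Bass gives Striped Bass level 4.
No species has a prey at level 4, so no species reaches level 5.

4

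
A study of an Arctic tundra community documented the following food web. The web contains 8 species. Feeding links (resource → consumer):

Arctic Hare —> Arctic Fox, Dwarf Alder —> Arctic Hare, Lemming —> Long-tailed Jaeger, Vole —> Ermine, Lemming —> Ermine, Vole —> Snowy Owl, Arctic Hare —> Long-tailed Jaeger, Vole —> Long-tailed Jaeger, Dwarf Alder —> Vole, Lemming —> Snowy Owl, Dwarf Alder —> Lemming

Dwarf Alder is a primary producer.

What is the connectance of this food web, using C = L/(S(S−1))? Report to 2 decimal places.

C = 0.20

The web has S = 8 species and L = 11 feeding links.
C = L / (S(S−1)) = 11 / 56 = 0.1964 ≈ 0.20.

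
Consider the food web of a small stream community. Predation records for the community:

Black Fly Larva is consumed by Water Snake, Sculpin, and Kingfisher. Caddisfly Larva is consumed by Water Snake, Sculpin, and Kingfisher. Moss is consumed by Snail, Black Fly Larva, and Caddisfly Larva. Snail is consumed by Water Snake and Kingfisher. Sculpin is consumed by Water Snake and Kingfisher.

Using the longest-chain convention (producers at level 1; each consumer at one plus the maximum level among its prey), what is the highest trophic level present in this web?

4

Producers (level 1): Moss.
Moss → Black Fly Larva → Sculpin → Kingfisher gives Kingfisher level 4.
No species has a prey at level 4, so no species reaches level 5.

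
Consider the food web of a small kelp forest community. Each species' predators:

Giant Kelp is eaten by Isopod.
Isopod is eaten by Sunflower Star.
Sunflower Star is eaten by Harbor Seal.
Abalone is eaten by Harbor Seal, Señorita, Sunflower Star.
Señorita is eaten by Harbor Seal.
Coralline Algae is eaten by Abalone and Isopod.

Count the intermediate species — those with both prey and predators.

4

Intermediate species (has both prey and predators): Isopod, Abalone, Sunflower Star, Señorita.
Count: 4.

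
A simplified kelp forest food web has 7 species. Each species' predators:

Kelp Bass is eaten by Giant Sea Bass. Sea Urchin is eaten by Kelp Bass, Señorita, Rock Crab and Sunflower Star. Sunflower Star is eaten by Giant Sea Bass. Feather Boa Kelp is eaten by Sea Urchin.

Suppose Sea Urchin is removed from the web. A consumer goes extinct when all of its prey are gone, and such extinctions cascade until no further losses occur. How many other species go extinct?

Remove Sea Urchin.
Round 1: Señorita (all prey gone), Rock Crab (all prey gone), Kelp Bass (all prey gone), Sunflower Star (all prey gone) → extinct.
Round 2: Giant Sea Bass (all prey gone) → extinct.
No further losses. Total secondary extinctions: 5.

5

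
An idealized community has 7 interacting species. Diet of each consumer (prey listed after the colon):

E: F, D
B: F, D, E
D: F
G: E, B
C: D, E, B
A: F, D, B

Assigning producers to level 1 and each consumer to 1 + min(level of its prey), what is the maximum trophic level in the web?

3

Producers (level 1): F.
Following each consumer down to its lowest-level prey: F → D → C (levels 1 through 3).
All prey of C (D 2, E 2, B 2) are at level 2 or above, so C is at level 1 + 2 = 3.
Every consumer has at least one prey at level 2 or below, so none exceeds level 3.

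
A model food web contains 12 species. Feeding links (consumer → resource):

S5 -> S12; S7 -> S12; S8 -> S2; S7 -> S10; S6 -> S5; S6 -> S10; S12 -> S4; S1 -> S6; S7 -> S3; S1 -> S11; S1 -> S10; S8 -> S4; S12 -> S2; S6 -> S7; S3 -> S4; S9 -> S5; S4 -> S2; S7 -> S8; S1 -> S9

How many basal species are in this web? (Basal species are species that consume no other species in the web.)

Basal species (no prey listed): S10, S2, S11.
Count: 3.

3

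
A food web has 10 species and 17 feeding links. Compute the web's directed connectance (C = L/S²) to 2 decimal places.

C = 0.17

The web has S = 10 species and L = 17 feeding links.
C = L / S² = 17 / 100 = 0.1700 ≈ 0.17.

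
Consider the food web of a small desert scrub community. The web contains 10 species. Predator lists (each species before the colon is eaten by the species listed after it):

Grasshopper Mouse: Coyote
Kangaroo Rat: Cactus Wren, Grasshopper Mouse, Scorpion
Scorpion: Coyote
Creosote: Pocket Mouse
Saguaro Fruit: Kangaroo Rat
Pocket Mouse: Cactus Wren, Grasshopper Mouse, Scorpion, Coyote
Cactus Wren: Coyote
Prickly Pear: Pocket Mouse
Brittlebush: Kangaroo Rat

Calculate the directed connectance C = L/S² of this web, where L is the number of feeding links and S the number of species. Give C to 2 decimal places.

C = 0.14

The web has S = 10 species and L = 14 feeding links.
C = L / S² = 14 / 100 = 0.1400 ≈ 0.14.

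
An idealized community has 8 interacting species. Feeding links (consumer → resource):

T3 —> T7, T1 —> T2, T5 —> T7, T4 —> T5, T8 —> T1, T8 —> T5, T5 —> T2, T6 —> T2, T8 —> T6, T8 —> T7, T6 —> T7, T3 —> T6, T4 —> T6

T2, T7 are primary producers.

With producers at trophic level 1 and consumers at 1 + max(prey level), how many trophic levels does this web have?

Producers (level 1): T2, T7.
T2 → T6 → T3 gives T3 level 3.
No species has a prey at level 3, so no species reaches level 4.

3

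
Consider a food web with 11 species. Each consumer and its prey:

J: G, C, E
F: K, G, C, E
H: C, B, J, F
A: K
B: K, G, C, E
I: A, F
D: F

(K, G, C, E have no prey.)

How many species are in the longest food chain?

One longest chain: K → B → H.
It has 3 species and 2 links.

3 species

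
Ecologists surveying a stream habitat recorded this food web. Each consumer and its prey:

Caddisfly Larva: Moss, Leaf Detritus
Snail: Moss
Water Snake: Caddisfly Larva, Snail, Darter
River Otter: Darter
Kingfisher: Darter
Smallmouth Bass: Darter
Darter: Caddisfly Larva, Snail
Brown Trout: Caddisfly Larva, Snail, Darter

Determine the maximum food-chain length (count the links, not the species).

One longest chain: Moss → Caddisfly Larva → Darter → Kingfisher.
It has 4 species and 3 links.

3 links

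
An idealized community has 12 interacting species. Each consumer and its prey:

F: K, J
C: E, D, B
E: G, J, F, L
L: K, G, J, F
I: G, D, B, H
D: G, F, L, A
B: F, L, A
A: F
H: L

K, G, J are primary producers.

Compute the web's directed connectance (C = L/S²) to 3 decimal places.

The web has S = 12 species and L = 26 feeding links.
C = L / S² = 26 / 144 = 0.1806 ≈ 0.181.

C = 0.181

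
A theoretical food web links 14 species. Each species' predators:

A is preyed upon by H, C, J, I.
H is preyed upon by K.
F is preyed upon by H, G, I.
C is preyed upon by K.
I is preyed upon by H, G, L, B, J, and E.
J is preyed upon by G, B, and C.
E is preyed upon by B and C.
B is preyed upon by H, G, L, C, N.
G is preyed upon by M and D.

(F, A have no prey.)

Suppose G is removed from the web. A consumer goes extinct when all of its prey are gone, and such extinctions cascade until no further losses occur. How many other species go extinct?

Remove G.
Round 1: D (all prey gone), M (all prey gone) → extinct.
No further losses. Total secondary extinctions: 2.

2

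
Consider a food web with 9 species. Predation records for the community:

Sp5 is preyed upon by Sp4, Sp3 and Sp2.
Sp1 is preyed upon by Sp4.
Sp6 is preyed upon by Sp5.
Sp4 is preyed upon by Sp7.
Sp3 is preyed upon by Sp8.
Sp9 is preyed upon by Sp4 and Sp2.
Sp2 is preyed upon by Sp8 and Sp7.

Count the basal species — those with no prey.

Basal species (no prey listed): Sp6, Sp9, Sp1.
Count: 3.

3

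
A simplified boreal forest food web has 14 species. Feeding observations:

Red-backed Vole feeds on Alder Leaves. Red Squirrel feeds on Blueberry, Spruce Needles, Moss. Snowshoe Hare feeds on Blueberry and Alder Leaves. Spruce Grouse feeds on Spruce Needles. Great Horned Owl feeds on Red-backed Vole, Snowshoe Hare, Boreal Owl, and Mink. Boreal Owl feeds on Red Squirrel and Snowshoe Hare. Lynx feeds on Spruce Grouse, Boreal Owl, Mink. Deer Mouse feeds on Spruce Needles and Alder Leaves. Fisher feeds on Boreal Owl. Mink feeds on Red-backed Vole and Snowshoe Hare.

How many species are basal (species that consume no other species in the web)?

4

Basal species (no prey listed): Moss, Spruce Needles, Alder Leaves, Blueberry.
Count: 4.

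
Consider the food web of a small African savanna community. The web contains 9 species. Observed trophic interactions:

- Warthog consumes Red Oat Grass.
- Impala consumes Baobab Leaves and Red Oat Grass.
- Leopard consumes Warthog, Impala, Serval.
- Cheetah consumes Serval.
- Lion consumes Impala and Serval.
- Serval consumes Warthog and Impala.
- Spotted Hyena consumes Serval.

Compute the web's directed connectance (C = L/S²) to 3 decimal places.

C = 0.148

The web has S = 9 species and L = 12 feeding links.
C = L / S² = 12 / 81 = 0.1481 ≈ 0.148.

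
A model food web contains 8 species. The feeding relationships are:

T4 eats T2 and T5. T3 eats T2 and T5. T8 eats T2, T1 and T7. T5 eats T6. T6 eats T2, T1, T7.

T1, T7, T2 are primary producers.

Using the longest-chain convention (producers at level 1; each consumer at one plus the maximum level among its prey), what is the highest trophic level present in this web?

4

Producers (level 1): T1, T7, T2.
T1 → T6 → T5 → T4 gives T4 level 4.
No species has a prey at level 4, so no species reaches level 5.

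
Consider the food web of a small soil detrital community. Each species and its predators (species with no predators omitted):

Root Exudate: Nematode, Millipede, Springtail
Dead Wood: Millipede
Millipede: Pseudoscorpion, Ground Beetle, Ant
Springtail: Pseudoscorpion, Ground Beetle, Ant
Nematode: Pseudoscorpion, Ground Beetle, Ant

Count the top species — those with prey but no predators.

Top species (has prey, but nothing eats it): Pseudoscorpion, Ground Beetle, Ant.
Count: 3.

3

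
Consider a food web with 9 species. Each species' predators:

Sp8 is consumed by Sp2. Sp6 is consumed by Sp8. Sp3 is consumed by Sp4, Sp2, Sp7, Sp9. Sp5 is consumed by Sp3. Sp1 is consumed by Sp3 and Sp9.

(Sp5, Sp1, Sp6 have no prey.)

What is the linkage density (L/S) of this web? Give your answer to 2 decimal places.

L/S = 1.00

There are L = 9 links among S = 9 species.
L/S = 9/9 = 1.0000 ≈ 1.00.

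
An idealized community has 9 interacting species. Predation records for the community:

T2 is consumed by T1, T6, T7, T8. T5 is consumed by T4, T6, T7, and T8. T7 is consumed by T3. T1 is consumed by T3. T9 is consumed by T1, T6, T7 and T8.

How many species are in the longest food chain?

3 species

One longest chain: T2 → T7 → T3.
It has 3 species and 2 links.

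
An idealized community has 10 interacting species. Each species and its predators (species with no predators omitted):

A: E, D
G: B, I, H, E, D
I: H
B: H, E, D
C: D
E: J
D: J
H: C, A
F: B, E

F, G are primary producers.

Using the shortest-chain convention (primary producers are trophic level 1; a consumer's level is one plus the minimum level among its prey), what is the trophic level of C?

Trophic level 3

G is a producer → level 1.
H eats G → level 2.
C eats H → level 3.
No prey of C is below level 2, so 3 is the minimum.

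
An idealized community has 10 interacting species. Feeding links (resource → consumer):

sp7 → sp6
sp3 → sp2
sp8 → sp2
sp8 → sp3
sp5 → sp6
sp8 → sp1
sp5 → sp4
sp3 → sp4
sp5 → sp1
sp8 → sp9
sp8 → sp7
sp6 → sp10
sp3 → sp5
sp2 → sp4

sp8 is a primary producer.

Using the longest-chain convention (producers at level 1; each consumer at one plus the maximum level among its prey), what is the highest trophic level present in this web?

5

Producers (level 1): sp8.
sp8 → sp3 → sp5 → sp6 → sp10 gives sp10 level 5.
No species has a prey at level 5, so no species reaches level 6.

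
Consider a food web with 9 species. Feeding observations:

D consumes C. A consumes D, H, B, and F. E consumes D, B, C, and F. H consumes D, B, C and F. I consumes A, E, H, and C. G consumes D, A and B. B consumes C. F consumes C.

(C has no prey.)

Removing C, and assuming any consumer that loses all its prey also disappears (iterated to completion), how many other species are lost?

Remove C.
Round 1: B (all prey gone), D (all prey gone), F (all prey gone) → extinct.
Round 2: H (all prey gone), E (all prey gone) → extinct.
Round 3: A (all prey gone) → extinct.
Round 4: I (all prey gone), G (all prey gone) → extinct.
No further losses. Total secondary extinctions: 8.

8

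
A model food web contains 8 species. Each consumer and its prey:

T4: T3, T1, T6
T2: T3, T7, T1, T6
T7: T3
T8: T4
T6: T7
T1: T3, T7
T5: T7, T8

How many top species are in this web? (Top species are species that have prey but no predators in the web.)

2

Top species (has prey, but nothing eats it): T2, T5.
Count: 2.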